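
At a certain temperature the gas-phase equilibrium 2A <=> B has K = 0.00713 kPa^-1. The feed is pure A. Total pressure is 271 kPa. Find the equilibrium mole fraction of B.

Basis: 1 mol A initially; let X = conversion of A. Extent ξ = 0.5X.
Mole table: n_A = 1 − X; n_B = 0.5X.
n_T = Σnᵢ = 1 − 0.5X.
Mole fractions y_i = n_i/n_T; K = p_B / (p_A^2) with p_i = y_i·P.
This yields a degree-2 equation in X; solving on (0,1), X = 0.662.
Then n_B = 0.331, n_T = 0.669, so y_B = 0.494.

y_B = 0.494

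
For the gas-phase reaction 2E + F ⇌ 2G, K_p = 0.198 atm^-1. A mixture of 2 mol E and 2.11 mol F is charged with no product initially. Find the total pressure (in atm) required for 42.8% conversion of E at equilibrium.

P = 6.19 atm

Let X = conversion of E (basis 2 mol E); extent of reaction ξ = X.
Species balance: n_E = 2 − 2X; n_F = 2.11 − X; n_G = 2X.
Total moles n_T = 4.11 − X.
K_p = p_G^2 / (p_E^2 p_F) with p_i = (n_i/n_T)·P.
At X = 0.428: the mole-fraction product g(X) = Π y_i^ν_i = 1.226. Since K_p = g(X)·P^{-1}, P = (g/K_p)^(1/1) = (1.226/0.198)^(1/1) = 6.19 atm.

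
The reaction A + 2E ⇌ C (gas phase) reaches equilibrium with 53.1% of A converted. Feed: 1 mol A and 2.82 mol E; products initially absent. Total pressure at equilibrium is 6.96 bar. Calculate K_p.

K_p = 0.0575 bar^-2

Basis: 1 mol A initially; let X = conversion of A. Extent ξ = X.
Moles: n_A = 1 − X; n_E = 2.82 − 2X; n_C = X.
Summing: n_T = 3.82 − 2X.
At X = 0.531: n_A = 0.469, n_E = 1.76, n_C = 0.531, n_T = 2.76.
p_i = (n_i/n_T)·P. K_p = p_C / (p_A p_E^2) = 0.0575 bar^-2.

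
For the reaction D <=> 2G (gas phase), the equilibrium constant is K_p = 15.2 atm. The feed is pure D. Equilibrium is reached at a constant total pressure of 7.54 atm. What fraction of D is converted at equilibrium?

Basis: 1 mol D initially; let X = conversion of D. Extent ξ = X.
Mole table: n_D = 1 − X; n_G = 2X.
Summing: n_T = 1 + X.
Mole fractions y_i = n_i/n_T; K_p = p_G^2 / (p_D) with p_i = y_i·P.
Equating to 15.2 atm and solving on 0 < X < 1: X = 0.579.

X = 0.579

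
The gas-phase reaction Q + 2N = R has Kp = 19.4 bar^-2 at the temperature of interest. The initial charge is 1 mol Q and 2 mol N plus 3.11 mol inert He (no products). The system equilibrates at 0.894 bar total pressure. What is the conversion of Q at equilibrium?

X = 0.425

Basis: 1 mol Q initially; let X = conversion of Q. Extent ξ = X.
At extent ξ: n_Q = 1 − X; n_N = 2 − 2X; n_R = X; n_I = 3.11 (inert).
n_T = Σnᵢ = 6.11 − 2X.
Mole fractions y_i = n_i/n_T; Kp = p_R / (p_Q p_N^2) with p_i = y_i·P.
Substituting and setting equal to 19.4 bar^-2 gives a polynomial in X; the root in (0,1) is X = 0.425.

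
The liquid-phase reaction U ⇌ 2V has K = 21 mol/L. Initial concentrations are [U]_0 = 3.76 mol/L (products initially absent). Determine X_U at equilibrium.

X = 0.674

Let X = conversion of U; extent ξ = 3.76·X mol/L.
Concentrations: [U] = 3.76 − 3.76X; [V] = 7.52X.
K = [V]^2 / ([U]).
This equals 21 at X = 0.674 (the root in 0 < X < 1).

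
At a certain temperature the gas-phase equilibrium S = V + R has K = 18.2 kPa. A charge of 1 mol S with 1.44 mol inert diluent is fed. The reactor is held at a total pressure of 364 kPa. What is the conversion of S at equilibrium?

X = 0.308

Take 1 mol S as basis and let X be its fractional conversion, so ξ = X.
Moles: n_S = 1 − X; n_V = X; n_R = X; n_I = 1.44 (inert).
Summing: n_T = 2.44 + X.
y_i = n_i/n_T, p_i = y_i·P. K = p_V p_R / (p_S).
Equating to 18.2 kPa and solving on 0 < X < 1: X = 0.308.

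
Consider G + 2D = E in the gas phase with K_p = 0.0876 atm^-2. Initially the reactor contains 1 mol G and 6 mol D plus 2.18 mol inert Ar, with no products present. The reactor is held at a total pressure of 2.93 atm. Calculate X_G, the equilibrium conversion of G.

Basis: 1 mol G initially; let X = conversion of G. Extent ξ = X.
Species balance: n_G = 1 − X; n_D = 6 − 2X; n_E = X; n_I = 2.18 (inert).
Total moles n_T = 9.18 − 2X.
Mole fractions y_i = n_i/n_T; K_p = p_E / (p_G p_D^2) with p_i = y_i·P.
Setting this equal to 0.0876 atm^-2 and taking the physical root (0 < X < 1) gives X = 0.233.

X = 0.233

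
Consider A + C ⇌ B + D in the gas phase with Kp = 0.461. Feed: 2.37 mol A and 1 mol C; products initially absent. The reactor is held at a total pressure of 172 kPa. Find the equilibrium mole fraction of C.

Let X = conversion of C (basis 1 mol C); extent of reaction ξ = X.
Species balance: n_A = 2.37 − X; n_C = 1 − X; n_B = X; n_D = X.
Total moles n_T = 3.37 (Δν = 0, constant).
With p_i = (n_i/n_T)P, Kp = p_B p_D / (p_A p_C).
Equating to 0.461 and solving on 0 < X < 1: X = 0.585.
Then n_C = 0.415, n_T = 3.37, so y_C = 0.123.

y_C = 0.123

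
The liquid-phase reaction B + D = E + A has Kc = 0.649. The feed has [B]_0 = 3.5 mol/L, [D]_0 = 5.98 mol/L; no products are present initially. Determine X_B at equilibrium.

X = 0.567

Let X = conversion of B; extent ξ = 3.5·X mol/L.
Concentrations: [B] = 3.5 − 3.5X; [D] = 5.98 − 3.5X; [E] = 3.5X; [A] = 3.5X.
Kc = [E] [A] / ([B] [D]).
Setting equal to 0.649 and solving for X on (0,1) gives X = 0.567.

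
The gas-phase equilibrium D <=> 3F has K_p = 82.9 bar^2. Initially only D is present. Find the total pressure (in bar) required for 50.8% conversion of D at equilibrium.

Let X = conversion of D (basis 1 mol D); extent of reaction ξ = X.
Mole table: n_D = 1 − X; n_F = 3X.
Summing: n_T = 1 + 2X.
K_p = p_F^3 / (p_D) with p_i = (n_i/n_T)·P.
At X = 0.508: the mole-fraction product g(X) = Π y_i^ν_i = 1.77. Since K_p = g(X)·P^{2}, P = (K_p/g)^(1/2) = (82.9/1.77)^(1/2) = 6.84 bar.

P = 6.84 bar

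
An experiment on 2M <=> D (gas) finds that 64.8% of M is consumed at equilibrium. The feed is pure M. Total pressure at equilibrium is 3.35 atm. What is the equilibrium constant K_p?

K_p = 0.528 atm^-1

Take 1 mol M as basis and let X be its fractional conversion, so ξ = 0.5X.
At extent ξ: n_M = 1 − X; n_D = 0.5X.
Total moles n_T = 1 − 0.5X.
At X = 0.648: n_M = 0.352, n_D = 0.324, n_T = 0.676.
p_i = (n_i/n_T)·P. K_p = p_D / (p_M^2) = 0.528 atm^-1.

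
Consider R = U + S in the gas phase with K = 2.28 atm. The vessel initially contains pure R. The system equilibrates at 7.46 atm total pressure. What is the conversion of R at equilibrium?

Basis: 1 mol R initially; let X = conversion of R. Extent ξ = X.
Moles: n_R = 1 − X; n_U = X; n_S = X.
n_T = Σnᵢ = 1 + X.
y_i = n_i/n_T, p_i = y_i·P. K = p_U p_S / (p_R).
Setting this equal to 2.28 atm and taking the physical root (0 < X < 1) gives X = 0.484.

X = 0.484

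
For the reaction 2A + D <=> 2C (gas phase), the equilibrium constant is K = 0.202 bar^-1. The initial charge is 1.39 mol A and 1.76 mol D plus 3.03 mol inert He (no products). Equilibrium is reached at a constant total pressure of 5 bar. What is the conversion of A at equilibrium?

Basis: 1.39 mol A initially; let X = conversion of A. Extent ξ = 0.695X.
At extent ξ: n_A = 1.39 − 1.39X; n_D = 1.76 − 0.695X; n_C = 1.39X; n_I = 3.03 (inert).
n_T = Σnᵢ = 6.18 − 0.695X.
Mole fractions y_i = n_i/n_T; K = p_C^2 / (p_A^2 p_D) with p_i = y_i·P.
Substituting and setting equal to 0.202 bar^-1 gives a polynomial in X; the root in (0,1) is X = 0.337.

X = 0.337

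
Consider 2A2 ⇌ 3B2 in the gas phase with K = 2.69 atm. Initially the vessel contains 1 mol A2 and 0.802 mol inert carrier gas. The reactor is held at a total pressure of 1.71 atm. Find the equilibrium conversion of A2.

Take 1 mol A2 as basis and let X be its fractional conversion, so ξ = 0.5X.
Species balance: n_A2 = 1 − X; n_B2 = 1.5X; n_I = 0.802 (inert).
n_T = Σnᵢ = 1.8 + 0.5X.
With p_i = (n_i/n_T)P, K = p_B2^3 / (p_A2^2).
Substituting and setting equal to 2.69 atm gives a polynomial in X; the root in (0,1) is X = 0.567.

X = 0.567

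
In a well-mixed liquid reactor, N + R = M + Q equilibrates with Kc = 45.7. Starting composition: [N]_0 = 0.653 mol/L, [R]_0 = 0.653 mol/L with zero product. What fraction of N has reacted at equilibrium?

Let X = conversion of N; extent ξ = 0.653·X mol/L.
Concentrations: [N] = 0.653 − 0.653X; [R] = 0.653 − 0.653X; [M] = 0.653X; [Q] = 0.653X.
Kc = [M] [Q] / ([N] [R]).
Setting equal to 45.7 and solving for X on (0,1) gives X = 0.871.

X = 0.871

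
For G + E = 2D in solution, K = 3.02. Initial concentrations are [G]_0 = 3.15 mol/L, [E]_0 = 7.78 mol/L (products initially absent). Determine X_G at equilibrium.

X = 0.670

Let X = conversion of G; extent ξ = 3.15·X mol/L.
Concentrations: [G] = 3.15 − 3.15X; [E] = 7.78 − 3.15X; [D] = 6.3X.
K = [D]^2 / ([G] [E]).
This equals 3.02 at X = 0.670 (the root in 0 < X < 1).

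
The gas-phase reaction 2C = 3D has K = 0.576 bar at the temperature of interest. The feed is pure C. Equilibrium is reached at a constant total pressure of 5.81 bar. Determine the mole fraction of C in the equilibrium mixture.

y_C = 0.652

Take 1 mol C as basis and let X be its fractional conversion, so ξ = 0.5X.
Moles: n_C = 1 − X; n_D = 1.5X.
n_T = Σnᵢ = 1 + 0.5X.
y_i = n_i/n_T, p_i = y_i·P. K = p_D^3 / (p_C^2).
Substituting and setting equal to 0.576 bar gives a polynomial in X; the root in (0,1) is X = 0.262.
Then n_C = 0.738, n_T = 1.13, so y_C = 0.652.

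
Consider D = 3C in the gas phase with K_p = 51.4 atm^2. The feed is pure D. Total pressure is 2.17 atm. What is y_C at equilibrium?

y_C = 0.927

Let X = conversion of D (basis 1 mol D); extent of reaction ξ = X.
At extent ξ: n_D = 1 − X; n_C = 3X.
Total moles n_T = 1 + 2X.
Mole fractions y_i = n_i/n_T; K_p = p_C^3 / (p_D) with p_i = y_i·P.
Setting this equal to 51.4 atm^2 and taking the physical root (0 < X < 1) gives X = 0.809.
Then n_C = 2.43, n_T = 2.62, so y_C = 0.927.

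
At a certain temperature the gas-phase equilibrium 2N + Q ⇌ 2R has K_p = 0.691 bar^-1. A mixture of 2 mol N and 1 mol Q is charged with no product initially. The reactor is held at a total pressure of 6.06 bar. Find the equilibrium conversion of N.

X = 0.481

Take 2 mol N as basis and let X be its fractional conversion, so ξ = X.
Species balance: n_N = 2 − 2X; n_Q = 1 − X; n_R = 2X.
Summing: n_T = 3 − X.
With p_i = (n_i/n_T)P, K_p = p_R^2 / (p_N^2 p_Q).
Setting this equal to 0.691 bar^-1 and taking the physical root (0 < X < 1) gives X = 0.481.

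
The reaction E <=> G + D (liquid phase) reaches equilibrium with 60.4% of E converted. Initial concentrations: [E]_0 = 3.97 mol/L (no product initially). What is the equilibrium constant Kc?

Kc = 3.66 mol/L

Let X = conversion of E.
Concentrations: [E] = 3.97 − 3.97X; [G] = 3.97X; [D] = 3.97X.
At X = 0.604: [E] = 1.57, [G] = 2.4, [D] = 2.4.
Kc = [G] [D] / ([E]) = 3.66 mol/L.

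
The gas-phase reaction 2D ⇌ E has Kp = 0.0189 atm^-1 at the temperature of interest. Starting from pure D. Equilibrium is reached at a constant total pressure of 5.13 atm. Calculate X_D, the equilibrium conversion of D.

X = 0.151

Let X = conversion of D (basis 1 mol D); extent of reaction ξ = 0.5X.
Species balance: n_D = 1 − X; n_E = 0.5X.
Total moles n_T = 1 − 0.5X.
y_i = n_i/n_T, p_i = y_i·P. Kp = p_E / (p_D^2).
Equating to 0.0189 atm^-1 and solving on 0 < X < 1: X = 0.151.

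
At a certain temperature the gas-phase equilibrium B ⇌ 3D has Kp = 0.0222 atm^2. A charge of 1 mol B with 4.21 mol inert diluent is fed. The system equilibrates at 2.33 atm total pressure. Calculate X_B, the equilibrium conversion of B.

X = 0.157

Let X = conversion of B (basis 1 mol B); extent of reaction ξ = X.
Mole table: n_B = 1 − X; n_D = 3X; n_I = 4.21 (inert).
n_T = Σnᵢ = 5.21 + 2X.
With p_i = (n_i/n_T)P, Kp = p_D^3 / (p_B).
Equating to 0.0222 atm^2 and solving on 0 < X < 1: X = 0.157.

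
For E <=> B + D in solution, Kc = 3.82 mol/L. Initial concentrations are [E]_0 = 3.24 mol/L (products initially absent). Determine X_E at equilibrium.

Let X = conversion of E; extent ξ = 3.24·X mol/L.
Concentrations: [E] = 3.24 − 3.24X; [B] = 3.24X; [D] = 3.24X.
Kc = [B] [D] / ([E]).
Setting equal to 3.82 and solving for X on (0,1) gives X = 0.646.

X = 0.646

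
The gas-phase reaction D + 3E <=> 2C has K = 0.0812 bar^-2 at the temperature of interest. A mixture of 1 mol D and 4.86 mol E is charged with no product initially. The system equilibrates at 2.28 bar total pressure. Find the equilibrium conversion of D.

X = 0.367

Basis: 1 mol D initially; let X = conversion of D. Extent ξ = X.
Species balance: n_D = 1 − X; n_E = 4.86 − 3X; n_C = 2X.
Total moles n_T = 5.86 − 2X.
Mole fractions y_i = n_i/n_T; K = p_C^2 / (p_D p_E^3) with p_i = y_i·P.
Equating to 0.0812 bar^-2 and solving on 0 < X < 1: X = 0.367.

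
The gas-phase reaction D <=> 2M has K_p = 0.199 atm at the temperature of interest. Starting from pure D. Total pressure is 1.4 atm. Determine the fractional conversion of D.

Take 1 mol D as basis and let X be its fractional conversion, so ξ = X.
Species balance: n_D = 1 − X; n_M = 2X.
Summing: n_T = 1 + X.
y_i = n_i/n_T, p_i = y_i·P. K_p = p_M^2 / (p_D).
This yields a degree-2 equation in X; solving on (0,1), X = 0.185.

X = 0.185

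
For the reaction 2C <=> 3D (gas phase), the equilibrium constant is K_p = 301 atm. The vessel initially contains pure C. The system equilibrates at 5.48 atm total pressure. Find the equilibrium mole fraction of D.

y_D = 0.887

Basis: 1 mol C initially; let X = conversion of C. Extent ξ = 0.5X.
Species balance: n_C = 1 − X; n_D = 1.5X.
Summing: n_T = 1 + 0.5X.
Mole fractions y_i = n_i/n_T; K_p = p_D^3 / (p_C^2) with p_i = y_i·P.
Equating to 301 atm and solving on 0 < X < 1: X = 0.840.
Then n_D = 1.26, n_T = 1.42, so y_D = 0.887.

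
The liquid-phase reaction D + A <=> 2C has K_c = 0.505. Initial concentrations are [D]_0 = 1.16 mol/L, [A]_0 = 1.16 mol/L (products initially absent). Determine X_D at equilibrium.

Let X = conversion of D; extent ξ = 1.16·X mol/L.
Concentrations: [D] = 1.16 − 1.16X; [A] = 1.16 − 1.16X; [C] = 2.32X.
K_c = [C]^2 / ([D] [A]).
Solving K_c = 0.505 for X ∈ (0,1): X = 0.262.

X = 0.262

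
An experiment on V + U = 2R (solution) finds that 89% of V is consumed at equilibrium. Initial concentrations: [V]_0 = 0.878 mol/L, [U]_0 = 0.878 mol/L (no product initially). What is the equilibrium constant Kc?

Kc = 262

Let X = conversion of V.
Concentrations: [V] = 0.878 − 0.878X; [U] = 0.878 − 0.878X; [R] = 1.76X.
At X = 0.89: [V] = 0.0966, [U] = 0.0966, [R] = 1.56.
Kc = [R]^2 / ([V] [U]) = 262.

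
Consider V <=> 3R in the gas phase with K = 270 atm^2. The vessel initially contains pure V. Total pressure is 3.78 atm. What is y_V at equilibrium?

Let X = conversion of V (basis 1 mol V); extent of reaction ξ = X.
Mole table: n_V = 1 − X; n_R = 3X.
Summing: n_T = 1 + 2X.
y_i = n_i/n_T, p_i = y_i·P. K = p_R^3 / (p_V).
Equating to 270 atm^2 and solving on 0 < X < 1: X = 0.874.
Then n_V = 0.126, n_T = 2.75, so y_V = 0.046.

y_V = 0.046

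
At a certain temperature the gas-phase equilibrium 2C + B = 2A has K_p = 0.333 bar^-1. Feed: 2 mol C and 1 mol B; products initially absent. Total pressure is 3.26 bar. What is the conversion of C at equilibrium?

Take 2 mol C as basis and let X be its fractional conversion, so ξ = X.
Species balance: n_C = 2 − 2X; n_B = 1 − X; n_A = 2X.
n_T = Σnᵢ = 3 − X.
Mole fractions y_i = n_i/n_T; K_p = p_A^2 / (p_C^2 p_B) with p_i = y_i·P.
Substituting and setting equal to 0.333 bar^-1 gives a polynomial in X; the root in (0,1) is X = 0.341.

X = 0.341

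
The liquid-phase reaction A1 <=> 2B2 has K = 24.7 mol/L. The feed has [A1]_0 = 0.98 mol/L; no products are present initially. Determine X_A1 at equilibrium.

X = 0.878

Let X = conversion of A1; extent ξ = 0.98·X mol/L.
Concentrations: [A1] = 0.98 − 0.98X; [B2] = 1.96X.
K = [B2]^2 / ([A1]).
Setting equal to 24.7 and solving for X on (0,1) gives X = 0.878.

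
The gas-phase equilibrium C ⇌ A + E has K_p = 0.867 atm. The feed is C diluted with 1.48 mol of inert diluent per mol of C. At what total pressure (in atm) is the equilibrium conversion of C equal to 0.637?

P = 2.42 atm

Let X = conversion of C (basis 1 mol C); extent of reaction ξ = X.
Mole table: n_C = 1 − X; n_A = X; n_E = X; n_I = 1.48 (inert).
Summing: n_T = 2.48 + X.
K_p = p_A p_E / (p_C) with p_i = (n_i/n_T)·P.
At X = 0.637: the mole-fraction product g(X) = Π y_i^ν_i = 0.3586. Since K_p = g(X)·P^{1}, P = (K_p/g)^(1/1) = (0.867/0.3586)^(1/1) = 2.42 atm.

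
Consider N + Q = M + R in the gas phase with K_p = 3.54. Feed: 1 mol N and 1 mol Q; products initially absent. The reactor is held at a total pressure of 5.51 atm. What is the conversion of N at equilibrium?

X = 0.653

Take 1 mol N as basis and let X be its fractional conversion, so ξ = X.
Species balance: n_N = 1 − X; n_Q = 1 − X; n_M = X; n_R = X.
n_T stays at 2 (no change in mole number).
With p_i = (n_i/n_T)P, K_p = p_M p_R / (p_N p_Q).
Equating to 3.54 and solving on 0 < X < 1: X = 0.653.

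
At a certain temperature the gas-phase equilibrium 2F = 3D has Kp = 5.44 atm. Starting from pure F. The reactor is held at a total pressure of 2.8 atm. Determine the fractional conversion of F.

X = 0.538

Basis: 1 mol F initially; let X = conversion of F. Extent ξ = 0.5X.
Moles: n_F = 1 − X; n_D = 1.5X.
n_T = Σnᵢ = 1 + 0.5X.
With p_i = (n_i/n_T)P, Kp = p_D^3 / (p_F^2).
Equating to 5.44 atm and solving on 0 < X < 1: X = 0.538.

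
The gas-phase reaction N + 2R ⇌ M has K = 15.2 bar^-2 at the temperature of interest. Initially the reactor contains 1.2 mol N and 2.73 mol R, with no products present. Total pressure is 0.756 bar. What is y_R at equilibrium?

Let X = conversion of N (basis 1.2 mol N); extent of reaction ξ = 1.2X.
At extent ξ: n_N = 1.2 − 1.2X; n_R = 2.73 − 2.4X; n_M = 1.2X.
n_T = Σnᵢ = 3.93 − 2.4X.
With p_i = (n_i/n_T)P, K = p_M / (p_N p_R^2).
This yields a degree-3 equation in X; solving on (0,1), X = 0.670.
Then n_R = 1.12, n_T = 2.32, so y_R = 0.483.

y_R = 0.483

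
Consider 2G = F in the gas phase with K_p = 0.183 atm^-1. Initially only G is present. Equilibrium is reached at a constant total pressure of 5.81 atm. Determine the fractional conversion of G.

X = 0.564

Take 1 mol G as basis and let X be its fractional conversion, so ξ = 0.5X.
Moles: n_G = 1 − X; n_F = 0.5X.
Summing: n_T = 1 − 0.5X.
y_i = n_i/n_T, p_i = y_i·P. K_p = p_F / (p_G^2).
This yields a degree-2 equation in X; solving on (0,1), X = 0.564.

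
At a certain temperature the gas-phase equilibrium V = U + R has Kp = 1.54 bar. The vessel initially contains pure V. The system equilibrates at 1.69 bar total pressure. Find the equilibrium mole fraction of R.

y_R = 0.408

Let X = conversion of V (basis 1 mol V); extent of reaction ξ = X.
At extent ξ: n_V = 1 − X; n_U = X; n_R = X.
n_T = Σnᵢ = 1 + X.
With p_i = (n_i/n_T)P, Kp = p_U p_R / (p_V).
Equating to 1.54 bar and solving on 0 < X < 1: X = 0.690.
Then n_R = 0.69, n_T = 1.69, so y_R = 0.408.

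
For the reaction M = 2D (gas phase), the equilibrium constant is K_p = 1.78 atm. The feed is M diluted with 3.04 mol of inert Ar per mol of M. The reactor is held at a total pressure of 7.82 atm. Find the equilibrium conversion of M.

Take 1 mol M as basis and let X be its fractional conversion, so ξ = X.
Mole table: n_M = 1 − X; n_D = 2X; n_I = 3.04 (inert).
Summing: n_T = 4.04 + X.
With p_i = (n_i/n_T)P, K_p = p_D^2 / (p_M).
This yields a degree-2 equation in X; solving on (0,1), X = 0.392.

X = 0.392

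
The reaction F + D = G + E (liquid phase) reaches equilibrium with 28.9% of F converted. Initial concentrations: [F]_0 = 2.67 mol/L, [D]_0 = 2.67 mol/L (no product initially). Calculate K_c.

Let X = conversion of F.
Concentrations: [F] = 2.67 − 2.67X; [D] = 2.67 − 2.67X; [G] = 2.67X; [E] = 2.67X.
At X = 0.289: [F] = 1.9, [D] = 1.9, [G] = 0.772, [E] = 0.772.
K_c = [G] [E] / ([F] [D]) = 0.165.

K_c = 0.165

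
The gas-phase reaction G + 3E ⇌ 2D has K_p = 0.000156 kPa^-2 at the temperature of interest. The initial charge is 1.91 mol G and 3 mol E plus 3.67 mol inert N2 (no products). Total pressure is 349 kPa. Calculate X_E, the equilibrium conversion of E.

X = 0.544

Take 3 mol E as basis and let X be its fractional conversion, so ξ = X.
Moles: n_G = 1.91 − X; n_E = 3 − 3X; n_D = 2X; n_I = 3.67 (inert).
n_T = Σnᵢ = 8.58 − 2X.
With p_i = (n_i/n_T)P, K_p = p_D^2 / (p_G p_E^3).
Setting this equal to 0.000156 kPa^-2 and taking the physical root (0 < X < 1) gives X = 0.544.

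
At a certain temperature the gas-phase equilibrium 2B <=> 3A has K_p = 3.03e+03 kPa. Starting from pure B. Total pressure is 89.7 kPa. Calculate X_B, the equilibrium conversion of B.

Let X = conversion of B (basis 1 mol B); extent of reaction ξ = 0.5X.
Mole table: n_B = 1 − X; n_A = 1.5X.
n_T = Σnᵢ = 1 + 0.5X.
With p_i = (n_i/n_T)P, K_p = p_A^3 / (p_B^2).
Setting this equal to 3.03e+03 kPa and taking the physical root (0 < X < 1) gives X = 0.807.

X = 0.807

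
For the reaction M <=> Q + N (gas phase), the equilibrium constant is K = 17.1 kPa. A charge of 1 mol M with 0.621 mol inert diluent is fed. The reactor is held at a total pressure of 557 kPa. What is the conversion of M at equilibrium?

X = 0.211

Take 1 mol M as basis and let X be its fractional conversion, so ξ = X.
At extent ξ: n_M = 1 − X; n_Q = X; n_N = X; n_I = 0.621 (inert).
n_T = Σnᵢ = 1.62 + X.
Mole fractions y_i = n_i/n_T; K = p_Q p_N / (p_M) with p_i = y_i·P.
This yields a degree-2 equation in X; solving on (0,1), X = 0.211.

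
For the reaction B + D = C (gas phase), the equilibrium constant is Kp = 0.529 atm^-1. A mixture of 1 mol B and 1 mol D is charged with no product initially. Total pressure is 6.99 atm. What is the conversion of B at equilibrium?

X = 0.539

Basis: 1 mol B initially; let X = conversion of B. Extent ξ = X.
Moles: n_B = 1 − X; n_D = 1 − X; n_C = X.
Summing: n_T = 2 − X.
y_i = n_i/n_T, p_i = y_i·P. Kp = p_C / (p_B p_D).
This yields a degree-2 equation in X; solving on (0,1), X = 0.539.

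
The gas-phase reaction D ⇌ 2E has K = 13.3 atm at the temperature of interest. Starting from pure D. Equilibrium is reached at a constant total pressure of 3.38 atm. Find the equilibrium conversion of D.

Basis: 1 mol D initially; let X = conversion of D. Extent ξ = X.
Species balance: n_D = 1 − X; n_E = 2X.
n_T = Σnᵢ = 1 + X.
y_i = n_i/n_T, p_i = y_i·P. K = p_E^2 / (p_D).
Setting this equal to 13.3 atm and taking the physical root (0 < X < 1) gives X = 0.704.

X = 0.704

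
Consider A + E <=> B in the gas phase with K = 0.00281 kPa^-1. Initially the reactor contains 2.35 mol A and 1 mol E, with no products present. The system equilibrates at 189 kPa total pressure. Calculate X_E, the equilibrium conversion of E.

Take 1 mol E as basis and let X be its fractional conversion, so ξ = X.
At extent ξ: n_A = 2.35 − X; n_E = 1 − X; n_B = X.
Summing: n_T = 3.35 − X.
Mole fractions y_i = n_i/n_T; K = p_B / (p_A p_E) with p_i = y_i·P.
Substituting and setting equal to 0.00281 kPa^-1 gives a polynomial in X; the root in (0,1) is X = 0.264.

X = 0.264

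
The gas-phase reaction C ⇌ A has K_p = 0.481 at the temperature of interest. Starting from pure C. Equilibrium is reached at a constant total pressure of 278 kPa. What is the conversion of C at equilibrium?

Take 1 mol C as basis and let X be its fractional conversion, so ξ = X.
Moles: n_C = 1 − X; n_A = X.
Since Δν = 0, n_T = 1 throughout.
y_i = n_i/n_T, p_i = y_i·P. K_p = p_A / (p_C).
Equating to 0.481 and solving on 0 < X < 1: X = 0.325.

X = 0.325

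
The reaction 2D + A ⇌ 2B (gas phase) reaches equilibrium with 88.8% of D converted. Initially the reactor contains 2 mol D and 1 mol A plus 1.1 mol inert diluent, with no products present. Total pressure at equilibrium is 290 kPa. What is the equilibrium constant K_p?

K_p = 6.22 kPa^-1

Take 2 mol D as basis and let X be its fractional conversion, so ξ = X.
Mole table: n_D = 2 − 2X; n_A = 1 − X; n_B = 2X; n_I = 1.1 (inert).
Summing: n_T = 4.1 − X.
At X = 0.888: n_D = 0.224, n_A = 0.112, n_B = 1.78, n_T = 3.21.
p_i = (n_i/n_T)·P. K_p = p_B^2 / (p_D^2 p_A) = 6.22 kPa^-1.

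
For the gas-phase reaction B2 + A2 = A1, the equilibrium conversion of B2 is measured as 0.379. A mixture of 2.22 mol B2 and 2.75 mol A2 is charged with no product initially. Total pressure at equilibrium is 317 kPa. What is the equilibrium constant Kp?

Basis: 2.22 mol B2 initially; let X = conversion of B2. Extent ξ = 2.22X.
Moles: n_B2 = 2.22 − 2.22X; n_A2 = 2.75 − 2.22X; n_A1 = 2.22X.
Total moles n_T = 4.97 − 2.22X.
At X = 0.379: n_B2 = 1.38, n_A2 = 1.91, n_A1 = 0.841, n_T = 4.13.
p_i = (n_i/n_T)·P. Kp = p_A1 / (p_B2 p_A2) = 0.00416 kPa^-1.

Kp = 0.00416 kPa^-1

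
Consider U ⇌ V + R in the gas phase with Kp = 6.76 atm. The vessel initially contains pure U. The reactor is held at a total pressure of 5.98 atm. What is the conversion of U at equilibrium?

Take 1 mol U as basis and let X be its fractional conversion, so ξ = X.
Species balance: n_U = 1 − X; n_V = X; n_R = X.
Summing: n_T = 1 + X.
With p_i = (n_i/n_T)P, Kp = p_V p_R / (p_U).
Substituting and setting equal to 6.76 atm gives a polynomial in X; the root in (0,1) is X = 0.728.

X = 0.728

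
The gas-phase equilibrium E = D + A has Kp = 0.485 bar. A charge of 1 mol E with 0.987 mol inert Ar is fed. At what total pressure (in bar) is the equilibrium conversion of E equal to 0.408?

Let X = conversion of E (basis 1 mol E); extent of reaction ξ = X.
Moles: n_E = 1 − X; n_D = X; n_A = X; n_I = 0.987 (inert).
n_T = Σnᵢ = 1.99 + X.
Kp = p_D p_A / (p_E) with p_i = (n_i/n_T)·P.
At X = 0.408: the mole-fraction product g(X) = Π y_i^ν_i = 0.1174. Since Kp = g(X)·P^{1}, P = (Kp/g)^(1/1) = (0.485/0.1174)^(1/1) = 4.13 bar.

P = 4.13 bar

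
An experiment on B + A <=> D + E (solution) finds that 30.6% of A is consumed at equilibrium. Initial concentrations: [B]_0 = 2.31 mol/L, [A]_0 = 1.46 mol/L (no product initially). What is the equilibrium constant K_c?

Let X = conversion of A.
Concentrations: [B] = 2.31 − 1.46X; [A] = 1.46 − 1.46X; [D] = 1.46X; [E] = 1.46X.
At X = 0.306: [B] = 1.86, [A] = 1.01, [D] = 0.447, [E] = 0.447.
K_c = [D] [E] / ([B] [A]) = 0.106.

K_c = 0.106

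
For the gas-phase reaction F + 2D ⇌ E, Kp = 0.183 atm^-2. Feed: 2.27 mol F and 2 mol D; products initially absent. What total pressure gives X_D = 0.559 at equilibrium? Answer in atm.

Basis: 2 mol D initially; let X = conversion of D. Extent ξ = X.
Mole table: n_F = 2.27 − X; n_D = 2 − 2X; n_E = X.
n_T = Σnᵢ = 4.27 − 2X.
Kp = p_E / (p_F p_D^2) with p_i = (n_i/n_T)·P.
At X = 0.559: the mole-fraction product g(X) = Π y_i^ν_i = 4.173. Since Kp = g(X)·P^{-2}, P = (g/Kp)^(1/2) = (4.173/0.183)^(1/2) = 4.77 atm.

P = 4.77 atm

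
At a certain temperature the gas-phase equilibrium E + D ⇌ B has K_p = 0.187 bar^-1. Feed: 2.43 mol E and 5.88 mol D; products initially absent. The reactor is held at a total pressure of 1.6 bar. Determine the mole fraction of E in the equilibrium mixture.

y_E = 0.255

Let X = conversion of E (basis 2.43 mol E); extent of reaction ξ = 2.43X.
Species balance: n_E = 2.43 − 2.43X; n_D = 5.88 − 2.43X; n_B = 2.43X.
Total moles n_T = 8.31 − 2.43X.
Mole fractions y_i = n_i/n_T; K_p = p_B / (p_E p_D) with p_i = y_i·P.
Equating to 0.187 bar^-1 and solving on 0 < X < 1: X = 0.172.
Then n_E = 2.01, n_T = 7.89, so y_E = 0.255.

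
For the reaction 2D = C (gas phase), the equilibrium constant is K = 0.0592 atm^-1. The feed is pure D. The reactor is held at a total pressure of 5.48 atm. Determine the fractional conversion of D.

Let X = conversion of D (basis 1 mol D); extent of reaction ξ = 0.5X.
Species balance: n_D = 1 − X; n_C = 0.5X.
n_T = Σnᵢ = 1 − 0.5X.
y_i = n_i/n_T, p_i = y_i·P. K = p_C / (p_D^2).
This yields a degree-2 equation in X; solving on (0,1), X = 0.340.

X = 0.340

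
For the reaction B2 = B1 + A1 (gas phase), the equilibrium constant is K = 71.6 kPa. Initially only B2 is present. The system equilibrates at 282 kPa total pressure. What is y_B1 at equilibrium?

Take 1 mol B2 as basis and let X be its fractional conversion, so ξ = X.
Moles: n_B2 = 1 − X; n_B1 = X; n_A1 = X.
Total moles n_T = 1 + X.
Mole fractions y_i = n_i/n_T; K = p_B1 p_A1 / (p_B2) with p_i = y_i·P.
This yields a degree-2 equation in X; solving on (0,1), X = 0.450.
Then n_B1 = 0.45, n_T = 1.45, so y_B1 = 0.310.

y_B1 = 0.310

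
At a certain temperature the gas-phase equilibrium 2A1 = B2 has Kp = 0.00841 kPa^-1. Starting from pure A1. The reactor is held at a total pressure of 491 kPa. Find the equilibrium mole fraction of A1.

Basis: 1 mol A1 initially; let X = conversion of A1. Extent ξ = 0.5X.
Moles: n_A1 = 1 − X; n_B2 = 0.5X.
Total moles n_T = 1 − 0.5X.
Mole fractions y_i = n_i/n_T; Kp = p_B2 / (p_A1^2) with p_i = y_i·P.
Setting this equal to 0.00841 kPa^-1 and taking the physical root (0 < X < 1) gives X = 0.761.
Then n_A1 = 0.239, n_T = 0.619, so y_A1 = 0.386.

y_A1 = 0.386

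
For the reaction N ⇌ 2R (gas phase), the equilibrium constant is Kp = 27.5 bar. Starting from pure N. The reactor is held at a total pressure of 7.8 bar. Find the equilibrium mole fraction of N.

Basis: 1 mol N initially; let X = conversion of N. Extent ξ = X.
At extent ξ: n_N = 1 − X; n_R = 2X.
Total moles n_T = 1 + X.
y_i = n_i/n_T, p_i = y_i·P. Kp = p_R^2 / (p_N).
Equating to 27.5 bar and solving on 0 < X < 1: X = 0.684.
Then n_N = 0.316, n_T = 1.68, so y_N = 0.187.

y_N = 0.187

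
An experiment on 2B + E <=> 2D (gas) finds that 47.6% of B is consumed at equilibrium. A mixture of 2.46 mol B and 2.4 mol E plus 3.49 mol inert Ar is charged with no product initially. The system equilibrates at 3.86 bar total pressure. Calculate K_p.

K_p = 0.915 bar^-1

Basis: 2.46 mol B initially; let X = conversion of B. Extent ξ = 1.23X.
Species balance: n_B = 2.46 − 2.46X; n_E = 2.4 − 1.23X; n_D = 2.46X; n_I = 3.49 (inert).
n_T = Σnᵢ = 8.35 − 1.23X.
At X = 0.476: n_B = 1.29, n_E = 1.81, n_D = 1.17, n_T = 7.76.
p_i = (n_i/n_T)·P. K_p = p_D^2 / (p_B^2 p_E) = 0.915 bar^-1.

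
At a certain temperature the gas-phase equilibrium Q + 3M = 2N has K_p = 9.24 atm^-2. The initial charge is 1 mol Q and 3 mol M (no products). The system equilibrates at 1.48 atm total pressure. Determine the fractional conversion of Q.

Let X = conversion of Q (basis 1 mol Q); extent of reaction ξ = X.
Mole table: n_Q = 1 − X; n_M = 3 − 3X; n_N = 2X.
Summing: n_T = 4 − 2X.
Mole fractions y_i = n_i/n_T; K_p = p_N^2 / (p_Q p_M^3) with p_i = y_i·P.
This yields a degree-4 equation in X; solving on (0,1), X = 0.618.

X = 0.618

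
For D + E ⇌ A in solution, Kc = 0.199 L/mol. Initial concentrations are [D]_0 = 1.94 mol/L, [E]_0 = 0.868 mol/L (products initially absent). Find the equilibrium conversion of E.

X = 0.255

Let X = conversion of E; extent ξ = 0.868·X mol/L.
Concentrations: [D] = 1.94 − 0.868X; [E] = 0.868 − 0.868X; [A] = 0.868X.
Kc = [A] / ([D] [E]).
Setting equal to 0.199 and solving for X on (0,1) gives X = 0.255.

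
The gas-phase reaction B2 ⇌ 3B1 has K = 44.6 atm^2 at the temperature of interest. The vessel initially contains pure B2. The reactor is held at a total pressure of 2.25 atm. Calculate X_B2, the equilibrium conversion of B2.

X = 0.779

Take 1 mol B2 as basis and let X be its fractional conversion, so ξ = X.
At extent ξ: n_B2 = 1 − X; n_B1 = 3X.
Total moles n_T = 1 + 2X.
With p_i = (n_i/n_T)P, K = p_B1^3 / (p_B2).
This yields a degree-3 equation in X; solving on (0,1), X = 0.779.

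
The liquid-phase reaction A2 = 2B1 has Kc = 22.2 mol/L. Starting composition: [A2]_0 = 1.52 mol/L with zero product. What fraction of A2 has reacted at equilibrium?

Let X = conversion of A2; extent ξ = 1.52·X mol/L.
Concentrations: [A2] = 1.52 − 1.52X; [B1] = 3.04X.
Kc = [B1]^2 / ([A2]).
Setting equal to 22.2 and solving for X on (0,1) gives X = 0.817.

X = 0.817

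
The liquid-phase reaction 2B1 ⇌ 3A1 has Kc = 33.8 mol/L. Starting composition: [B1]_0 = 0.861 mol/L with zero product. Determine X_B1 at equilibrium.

X = 0.793

Let X = conversion of B1; extent ξ = 0.861X/2 mol/L.
Concentrations: [B1] = 0.861 − 0.861X; [A1] = 1.29X.
Kc = [A1]^3 / ([B1]^2).
Solving Kc = 33.8 for X ∈ (0,1): X = 0.793.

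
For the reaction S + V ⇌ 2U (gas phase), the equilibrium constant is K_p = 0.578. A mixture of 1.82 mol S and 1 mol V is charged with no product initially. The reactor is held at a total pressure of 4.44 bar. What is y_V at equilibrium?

y_V = 0.225

Take 1 mol V as basis and let X be its fractional conversion, so ξ = X.
Species balance: n_S = 1.82 − X; n_V = 1 − X; n_U = 2X.
n_T stays at 2.82 (no change in mole number).
With p_i = (n_i/n_T)P, K_p = p_U^2 / (p_S p_V).
Setting this equal to 0.578 and taking the physical root (0 < X < 1) gives X = 0.365.
Then n_V = 0.635, n_T = 2.82, so y_V = 0.225.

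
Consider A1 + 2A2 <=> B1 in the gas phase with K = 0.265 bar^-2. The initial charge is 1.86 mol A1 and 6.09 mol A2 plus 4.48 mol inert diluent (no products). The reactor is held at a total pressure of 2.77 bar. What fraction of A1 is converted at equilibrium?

Basis: 1.86 mol A1 initially; let X = conversion of A1. Extent ξ = 1.86X.
Mole table: n_A1 = 1.86 − 1.86X; n_A2 = 6.09 − 3.72X; n_B1 = 1.86X; n_I = 4.48 (inert).
Summing: n_T = 12.4 − 3.72X.
With p_i = (n_i/n_T)P, K = p_B1 / (p_A1 p_A2^2).
Substituting and setting equal to 0.265 bar^-2 gives a polynomial in X; the root in (0,1) is X = 0.285.

X = 0.285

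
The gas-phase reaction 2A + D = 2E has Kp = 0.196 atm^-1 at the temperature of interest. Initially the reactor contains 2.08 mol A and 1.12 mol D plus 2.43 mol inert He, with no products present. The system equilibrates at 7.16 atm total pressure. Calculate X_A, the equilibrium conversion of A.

X = 0.314

Basis: 2.08 mol A initially; let X = conversion of A. Extent ξ = 1.04X.
Species balance: n_A = 2.08 − 2.08X; n_D = 1.12 − 1.04X; n_E = 2.08X; n_I = 2.43 (inert).
Summing: n_T = 5.63 − 1.04X.
Mole fractions y_i = n_i/n_T; Kp = p_E^2 / (p_A^2 p_D) with p_i = y_i·P.
Equating to 0.196 atm^-1 and solving on 0 < X < 1: X = 0.314.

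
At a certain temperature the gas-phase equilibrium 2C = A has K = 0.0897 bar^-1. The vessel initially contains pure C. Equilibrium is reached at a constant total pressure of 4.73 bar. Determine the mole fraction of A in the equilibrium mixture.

y_A = 0.243

Let X = conversion of C (basis 1 mol C); extent of reaction ξ = 0.5X.
Moles: n_C = 1 − X; n_A = 0.5X.
n_T = Σnᵢ = 1 − 0.5X.
Mole fractions y_i = n_i/n_T; K = p_A / (p_C^2) with p_i = y_i·P.
Substituting and setting equal to 0.0897 bar^-1 gives a polynomial in X; the root in (0,1) is X = 0.391.
Then n_A = 0.196, n_T = 0.804, so y_A = 0.243.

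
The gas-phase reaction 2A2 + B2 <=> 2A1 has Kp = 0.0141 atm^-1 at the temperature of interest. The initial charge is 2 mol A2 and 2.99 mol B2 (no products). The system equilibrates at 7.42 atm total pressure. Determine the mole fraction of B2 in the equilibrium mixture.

y_B2 = 0.583

Take 2 mol A2 as basis and let X be its fractional conversion, so ξ = X.
Species balance: n_A2 = 2 − 2X; n_B2 = 2.99 − X; n_A1 = 2X.
Total moles n_T = 4.99 − X.
With p_i = (n_i/n_T)P, Kp = p_A1^2 / (p_A2^2 p_B2).
Equating to 0.0141 atm^-1 and solving on 0 < X < 1: X = 0.198.
Then n_B2 = 2.79, n_T = 4.79, so y_B2 = 0.583.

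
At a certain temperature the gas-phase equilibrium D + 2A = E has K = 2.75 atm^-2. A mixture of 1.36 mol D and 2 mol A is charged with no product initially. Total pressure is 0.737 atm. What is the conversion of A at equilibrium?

X = 0.355

Let X = conversion of A (basis 2 mol A); extent of reaction ξ = X.
Mole table: n_D = 1.36 − X; n_A = 2 − 2X; n_E = X.
Total moles n_T = 3.36 − 2X.
Mole fractions y_i = n_i/n_T; K = p_E / (p_D p_A^2) with p_i = y_i·P.
Equating to 2.75 atm^-2 and solving on 0 < X < 1: X = 0.355.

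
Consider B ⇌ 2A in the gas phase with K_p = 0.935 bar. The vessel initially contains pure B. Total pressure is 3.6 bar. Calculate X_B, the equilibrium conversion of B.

Basis: 1 mol B initially; let X = conversion of B. Extent ξ = X.
Species balance: n_B = 1 − X; n_A = 2X.
n_T = Σnᵢ = 1 + X.
With p_i = (n_i/n_T)P, K_p = p_A^2 / (p_B).
Equating to 0.935 bar and solving on 0 < X < 1: X = 0.247.

X = 0.247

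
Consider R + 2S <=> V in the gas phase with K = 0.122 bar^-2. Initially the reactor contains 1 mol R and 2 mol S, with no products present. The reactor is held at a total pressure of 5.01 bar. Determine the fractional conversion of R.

Let X = conversion of R (basis 1 mol R); extent of reaction ξ = X.
Mole table: n_R = 1 − X; n_S = 2 − 2X; n_V = X.
Total moles n_T = 3 − 2X.
With p_i = (n_i/n_T)P, K = p_V / (p_R p_S^2).
Substituting and setting equal to 0.122 bar^-2 gives a polynomial in X; the root in (0,1) is X = 0.455.

X = 0.455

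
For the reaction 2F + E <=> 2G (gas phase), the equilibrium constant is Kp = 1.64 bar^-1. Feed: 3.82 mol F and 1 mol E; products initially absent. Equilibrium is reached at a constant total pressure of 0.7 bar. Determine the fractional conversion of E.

X = 0.508

Basis: 1 mol E initially; let X = conversion of E. Extent ξ = X.
At extent ξ: n_F = 3.82 − 2X; n_E = 1 − X; n_G = 2X.
n_T = Σnᵢ = 4.82 − X.
y_i = n_i/n_T, p_i = y_i·P. Kp = p_G^2 / (p_F^2 p_E).
Substituting and setting equal to 1.64 bar^-1 gives a polynomial in X; the root in (0,1) is X = 0.508.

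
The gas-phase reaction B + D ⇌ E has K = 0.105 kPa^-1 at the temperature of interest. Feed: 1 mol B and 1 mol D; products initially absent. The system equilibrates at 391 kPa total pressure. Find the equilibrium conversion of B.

X = 0.846

Take 1 mol B as basis and let X be its fractional conversion, so ξ = X.
Moles: n_B = 1 − X; n_D = 1 − X; n_E = X.
Summing: n_T = 2 − X.
With p_i = (n_i/n_T)P, K = p_E / (p_B p_D).
This yields a degree-2 equation in X; solving on (0,1), X = 0.846.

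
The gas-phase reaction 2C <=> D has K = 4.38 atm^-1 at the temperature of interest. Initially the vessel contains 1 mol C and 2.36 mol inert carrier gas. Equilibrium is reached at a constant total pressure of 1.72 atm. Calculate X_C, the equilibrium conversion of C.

X = 0.641

Let X = conversion of C (basis 1 mol C); extent of reaction ξ = 0.5X.
Moles: n_C = 1 − X; n_D = 0.5X; n_I = 2.36 (inert).
n_T = Σnᵢ = 3.36 − 0.5X.
With p_i = (n_i/n_T)P, K = p_D / (p_C^2).
Substituting and setting equal to 4.38 atm^-1 gives a polynomial in X; the root in (0,1) is X = 0.641.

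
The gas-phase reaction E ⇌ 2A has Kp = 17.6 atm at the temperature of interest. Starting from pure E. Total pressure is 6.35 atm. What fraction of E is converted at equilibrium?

Let X = conversion of E (basis 1 mol E); extent of reaction ξ = X.
At extent ξ: n_E = 1 − X; n_A = 2X.
Summing: n_T = 1 + X.
y_i = n_i/n_T, p_i = y_i·P. Kp = p_A^2 / (p_E).
Setting this equal to 17.6 atm and taking the physical root (0 < X < 1) gives X = 0.640.

X = 0.640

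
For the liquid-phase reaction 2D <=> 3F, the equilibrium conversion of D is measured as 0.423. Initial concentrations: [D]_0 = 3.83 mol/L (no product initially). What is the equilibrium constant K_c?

K_c = 2.94 mol/L

Let X = conversion of D.
Concentrations: [D] = 3.83 − 3.83X; [F] = 5.75X.
At X = 0.423: [D] = 2.21, [F] = 2.43.
K_c = [F]^3 / ([D]^2) = 2.94 mol/L.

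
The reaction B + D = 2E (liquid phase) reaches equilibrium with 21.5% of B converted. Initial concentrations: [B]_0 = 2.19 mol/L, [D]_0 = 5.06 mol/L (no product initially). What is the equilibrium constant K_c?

K_c = 0.112

Let X = conversion of B.
Concentrations: [B] = 2.19 − 2.19X; [D] = 5.06 − 2.19X; [E] = 4.38X.
At X = 0.215: [B] = 1.72, [D] = 4.59, [E] = 0.942.
K_c = [E]^2 / ([B] [D]) = 0.112.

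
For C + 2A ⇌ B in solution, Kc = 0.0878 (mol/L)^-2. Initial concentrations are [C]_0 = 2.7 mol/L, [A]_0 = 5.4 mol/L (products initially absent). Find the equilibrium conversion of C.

Let X = conversion of C; extent ξ = 2.7·X mol/L.
Concentrations: [C] = 2.7 − 2.7X; [A] = 5.4 − 5.4X; [B] = 2.7X.
Kc = [B] / ([C] [A]^2).
Solving Kc = 0.0878 for X ∈ (0,1): X = 0.443.

X = 0.443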